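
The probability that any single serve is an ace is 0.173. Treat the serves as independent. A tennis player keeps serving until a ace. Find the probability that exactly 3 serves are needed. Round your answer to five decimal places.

Geometric (trials to first success), p = 0.173.
P(Y = 3) = (1−p)^2 · p = 0.68393 · 0.173 = 0.1183197

0.11832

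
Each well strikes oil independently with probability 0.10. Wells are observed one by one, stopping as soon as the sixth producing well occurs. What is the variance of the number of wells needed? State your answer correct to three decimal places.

540.000

Y = total wells until the sixth success; negative binomial with r=6, p=0.10.
Var(Y) = r(1−p)/p² = 6·0.90 / 0.10² = 540.00000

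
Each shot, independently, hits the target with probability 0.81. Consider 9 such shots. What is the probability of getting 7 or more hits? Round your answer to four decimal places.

0.7643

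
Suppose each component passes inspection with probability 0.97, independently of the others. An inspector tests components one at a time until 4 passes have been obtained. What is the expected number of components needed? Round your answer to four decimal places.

Y = total components until the fourth success; negative binomial with r=4, p=0.97.
E[Y] = r / p = 4 / 0.97 = 4.123711

4.1237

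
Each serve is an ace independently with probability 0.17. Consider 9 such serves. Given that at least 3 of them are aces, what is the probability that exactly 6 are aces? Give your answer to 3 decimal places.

X ~ Binomial(9, 0.17). Want P(X=6 | X≥3) = P(X=6) / P(X≥3).
P(X=6) = C(9,6)·0.17^6·0.83^3 = 0.00116
P(X≥3) = 1 − 0.18694 − 0.34460 − 0.28232 = 0.18614
Ratio = 0.00116 / 0.18614 = 0.00623

0.006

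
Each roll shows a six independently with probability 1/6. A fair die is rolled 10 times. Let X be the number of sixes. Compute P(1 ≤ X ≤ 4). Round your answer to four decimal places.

0.8230

X ~ Binomial(10, 0.166667); P(1 ≤ X ≤ 4) = Σ C(10,k) p^k (1−p)^(10−k) over k:
  k=1: C(10,1)·0.166667^1·0.833333^9 = 0.323011
  k=2: C(10,2)·0.166667^2·0.833333^8 = 0.290710
  k=3: C(10,3)·0.166667^3·0.833333^7 = 0.155045
  k=4: C(10,4)·0.166667^4·0.833333^6 = 0.054266
Total = 0.823032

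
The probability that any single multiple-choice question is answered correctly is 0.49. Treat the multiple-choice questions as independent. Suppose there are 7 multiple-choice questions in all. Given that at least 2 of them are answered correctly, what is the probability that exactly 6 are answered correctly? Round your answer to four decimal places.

X ~ Binomial(7, 0.49). Want P(X=6 | X≥2) = P(X=6) / P(X≥2).
P(X=6) = C(7,6)·0.49^6·0.51^1 = 0.049413
P(X≥2) = 1 − 0.008974 − 0.060355 = 0.930671
Ratio = 0.049413 / 0.930671 = 0.053094

0.0531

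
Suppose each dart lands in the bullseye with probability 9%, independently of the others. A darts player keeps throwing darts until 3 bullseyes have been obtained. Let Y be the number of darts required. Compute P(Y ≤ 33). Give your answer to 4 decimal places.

0.5804

Finishing within 33 darts ⇔ at least 3 successes in the first 33. With X ~ Binomial(33, 0.09), P(Y ≤ 33) = 1 − P(X ≤ 2).
  k=0: C(33,0)·0.09^0·0.91^33 = 0.044501
  k=1: C(33,1)·0.09^1·0.91^32 = 0.145238
  k=2: C(33,2)·0.09^2·0.91^31 = 0.229828
1 − 0.419566 = 0.580434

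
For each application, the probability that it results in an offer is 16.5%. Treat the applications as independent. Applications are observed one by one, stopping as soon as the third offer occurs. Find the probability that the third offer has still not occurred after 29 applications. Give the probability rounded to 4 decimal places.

0.1210

Needing more than 29 applications ⇔ fewer than 3 successes in the first 29. With X ~ Binomial(29, 0.165), P(Y > 29) = P(X ≤ 2).
  k=0: C(29,0)·0.165^0·0.835^29 = 0.005357
  k=1: C(29,1)·0.165^1·0.835^28 = 0.030698
  k=2: C(29,2)·0.165^2·0.835^27 = 0.084924
P(X ≤ 2) = 0.120978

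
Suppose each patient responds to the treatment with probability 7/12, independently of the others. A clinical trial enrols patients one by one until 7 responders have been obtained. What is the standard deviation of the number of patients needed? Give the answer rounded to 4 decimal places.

Y = total patients until the seventh success; negative binomial with r=7, p=0.583333.
SD(Y) = √[r(1−p)/p²] = √(8.571429) = 2.927700

2.9277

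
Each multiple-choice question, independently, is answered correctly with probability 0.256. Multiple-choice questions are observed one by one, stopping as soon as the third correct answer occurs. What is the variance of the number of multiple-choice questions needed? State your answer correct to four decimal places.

Y = total multiple-choice questions until the third success; negative binomial with r=3, p=0.256.
Var(Y) = r(1−p)/p² = 3·0.744 / 0.256² = 34.057617

34.0576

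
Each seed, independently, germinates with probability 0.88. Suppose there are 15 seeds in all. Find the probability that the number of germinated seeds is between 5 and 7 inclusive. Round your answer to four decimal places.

X ~ Binomial(15, 0.88); P(5 ≤ X ≤ 7) = Σ C(15,k) p^k (1−p)^(15−k) over k:
  k=5: C(15,5)·0.88^5·0.12^10 = 0.000001
  k=6: C(15,6)·0.88^6·0.12^9 = 0.000012
  k=7: C(15,7)·0.88^7·0.12^8 = 0.000113
Total = 0.000126

0.0001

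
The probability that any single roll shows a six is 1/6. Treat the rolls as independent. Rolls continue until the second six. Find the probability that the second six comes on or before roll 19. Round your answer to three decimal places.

0.850

Finishing within 19 rolls ⇔ at least 2 successes in the first 19. With X ~ Binomial(19, 0.166667), P(Y ≤ 19) = 1 − P(X ≤ 1).
  k=0: C(19,0)·0.166667^0·0.833333^19 = 0.03130
  k=1: C(19,1)·0.166667^1·0.833333^18 = 0.11894
1 − 0.15024 = 0.84976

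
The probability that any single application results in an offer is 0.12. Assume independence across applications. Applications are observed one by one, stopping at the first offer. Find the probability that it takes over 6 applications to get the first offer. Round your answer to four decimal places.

0.4644

Y = number of applications to the first success; geometric, p = 0.12.
P(Y > 6) = P(first 6 all fail) = (1−p)^6 = 0.464404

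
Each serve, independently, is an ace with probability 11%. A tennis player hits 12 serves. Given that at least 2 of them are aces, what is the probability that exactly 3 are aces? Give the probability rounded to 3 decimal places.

0.265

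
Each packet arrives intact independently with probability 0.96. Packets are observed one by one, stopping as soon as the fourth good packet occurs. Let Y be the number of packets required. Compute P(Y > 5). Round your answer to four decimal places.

Needing more than 5 packets ⇔ fewer than 4 successes in the first 5. With X ~ Binomial(5, 0.96), P(Y > 5) = P(X ≤ 3).
  k=0: C(5,0)·0.96^0·0.04^5 = 0.000000
  k=1: C(5,1)·0.96^1·0.04^4 = 0.000012
  k=2: C(5,2)·0.96^2·0.04^3 = 0.000590
  k=3: C(5,3)·0.96^3·0.04^2 = 0.014156
P(X ≤ 3) = 0.014758

0.0148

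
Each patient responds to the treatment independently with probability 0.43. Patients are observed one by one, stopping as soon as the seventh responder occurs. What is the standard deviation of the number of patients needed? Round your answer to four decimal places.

Y = total patients until the seventh success; negative binomial with r=7, p=0.43.
SD(Y) = √[r(1−p)/p²] = √(21.579232) = 4.645345

4.6453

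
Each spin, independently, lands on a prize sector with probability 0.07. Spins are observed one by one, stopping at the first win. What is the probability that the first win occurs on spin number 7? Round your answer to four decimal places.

0.0453

Geometric (trials to first success), p = 0.07.
P(Y = 7) = (1−p)^6 · p = 0.64699 · 0.07 = 0.045289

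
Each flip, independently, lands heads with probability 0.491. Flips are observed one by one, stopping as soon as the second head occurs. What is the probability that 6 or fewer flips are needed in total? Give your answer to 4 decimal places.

Finishing within 6 flips ⇔ at least 2 successes in the first 6. With X ~ Binomial(6, 0.491), P(Y ≤ 6) = 1 − P(X ≤ 1).
  k=0: C(6,0)·0.491^0·0.509^6 = 0.017390
  k=1: C(6,1)·0.491^1·0.509^5 = 0.100652
1 − 0.118042 = 0.881958

0.8820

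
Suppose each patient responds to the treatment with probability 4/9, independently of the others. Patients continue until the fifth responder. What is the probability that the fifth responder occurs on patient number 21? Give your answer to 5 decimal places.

Y = trial on which the fifth success occurs; negative binomial, r=5, p=0.444444.
P(Y=21) = C(20,4) · p^5 · (1−p)^16
= 4845 · 0.017342 · 8.2346e-05 = 0.0069186

0.00692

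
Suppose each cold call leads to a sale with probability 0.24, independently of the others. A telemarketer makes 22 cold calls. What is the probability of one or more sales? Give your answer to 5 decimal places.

0.99761

P(at least one) = 1 − P(none) = 1 − (1 − 0.24)^22
= 1 − 0.0023873 = 0.9976127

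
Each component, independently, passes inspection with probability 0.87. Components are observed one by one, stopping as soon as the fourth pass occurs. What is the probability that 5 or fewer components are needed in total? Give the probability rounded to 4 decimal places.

Finishing within 5 components ⇔ at least 4 successes in the first 5. With X ~ Binomial(5, 0.87), P(Y ≤ 5) = 1 − P(X ≤ 3).
  k=0: C(5,0)·0.87^0·0.13^5 = 0.000037
  k=1: C(5,1)·0.87^1·0.13^4 = 0.001242
  k=2: C(5,2)·0.87^2·0.13^3 = 0.016629
  k=3: C(5,3)·0.87^3·0.13^2 = 0.111287
1 − 0.129196 = 0.870804

0.8708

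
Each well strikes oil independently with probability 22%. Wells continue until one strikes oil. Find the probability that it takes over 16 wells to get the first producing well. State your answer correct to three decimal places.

0.019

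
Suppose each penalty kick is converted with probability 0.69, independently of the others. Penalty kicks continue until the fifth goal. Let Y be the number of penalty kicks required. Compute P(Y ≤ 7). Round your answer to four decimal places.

0.6243

Finishing within 7 penalty kicks ⇔ at least 5 successes in the first 7. With X ~ Binomial(7, 0.69), P(Y ≤ 7) = 1 − P(X ≤ 4).
  k=0: C(7,0)·0.69^0·0.31^7 = 0.000275
  k=1: C(7,1)·0.69^1·0.31^6 = 0.004287
  k=2: C(7,2)·0.69^2·0.31^5 = 0.028624
  k=3: C(7,3)·0.69^3·0.31^4 = 0.106185
  k=4: C(7,4)·0.69^4·0.31^3 = 0.236347
1 − 0.375717 = 0.624283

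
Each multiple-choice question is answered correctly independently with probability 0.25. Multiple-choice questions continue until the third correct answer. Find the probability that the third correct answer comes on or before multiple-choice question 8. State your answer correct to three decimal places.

0.321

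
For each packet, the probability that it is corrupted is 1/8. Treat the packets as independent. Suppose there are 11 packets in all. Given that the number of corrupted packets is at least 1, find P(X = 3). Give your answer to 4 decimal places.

X ~ Binomial(11, 0.125). Want P(X=3 | X≥1) = P(X=3) / P(X≥1).
P(X=3) = C(11,3)·0.125^3·0.875^8 = 0.110733
P(X≥1) = 1 − 0.230191 = 0.769809
Ratio = 0.110733 / 0.769809 = 0.143845

0.1438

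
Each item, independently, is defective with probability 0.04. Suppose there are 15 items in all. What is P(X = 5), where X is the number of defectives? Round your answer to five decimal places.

X ~ Binomial(n=15, p=0.04).
P(X=5) = C(15,5) · p^5 · (1−p)^10
= 3003 · 1.024e-07 · 0.66483 = 0.0002044

0.00020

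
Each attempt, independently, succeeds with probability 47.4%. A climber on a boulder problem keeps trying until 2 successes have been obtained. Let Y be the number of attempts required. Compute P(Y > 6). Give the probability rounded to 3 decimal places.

0.136

Needing more than 6 attempts ⇔ fewer than 2 successes in the first 6. With X ~ Binomial(6, 0.474), P(Y > 6) = P(X ≤ 1).
  k=0: C(6,0)·0.474^0·0.526^6 = 0.02118
  k=1: C(6,1)·0.474^1·0.526^5 = 0.11451
P(X ≤ 1) = 0.13569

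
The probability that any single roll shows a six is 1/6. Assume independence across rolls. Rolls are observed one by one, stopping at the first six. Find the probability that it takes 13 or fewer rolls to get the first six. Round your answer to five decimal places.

0.90654

Y = number of rolls to the first success; geometric, p = 0.166667.
P(Y ≤ 13) = 1 − (1−p)^13 = 1 − 0.0934639 = 0.9065361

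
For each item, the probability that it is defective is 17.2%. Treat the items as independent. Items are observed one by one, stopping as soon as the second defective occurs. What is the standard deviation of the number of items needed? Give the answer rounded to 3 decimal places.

Y = total items until the second success; negative binomial with r=2, p=0.172.
SD(Y) = √[r(1−p)/p²] = √(55.97620) = 7.48172

7.482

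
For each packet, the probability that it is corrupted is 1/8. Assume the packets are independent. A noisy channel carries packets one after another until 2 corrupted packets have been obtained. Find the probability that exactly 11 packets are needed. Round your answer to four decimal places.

Y = trial on which the second success occurs; negative binomial, r=2, p=0.125.
P(Y=11) = C(10,1) · p^2 · (1−p)^9
= 10 · 0.015625 · 0.30066 = 0.046978

0.0470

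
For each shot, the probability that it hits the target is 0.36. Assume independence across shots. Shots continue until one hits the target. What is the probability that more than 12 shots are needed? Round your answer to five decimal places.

0.00472

Y = number of shots to the first success; geometric, p = 0.36.
P(Y > 12) = P(first 12 all fail) = (1−p)^12 = 0.0047224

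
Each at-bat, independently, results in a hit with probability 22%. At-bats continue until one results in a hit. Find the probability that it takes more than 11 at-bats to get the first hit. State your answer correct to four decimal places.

0.0650

Y = number of at-bats to the first success; geometric, p = 0.22.
P(Y > 11) = P(first 11 all fail) = (1−p)^11 = 0.065019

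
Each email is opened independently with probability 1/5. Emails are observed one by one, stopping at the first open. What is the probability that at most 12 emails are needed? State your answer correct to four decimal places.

0.9313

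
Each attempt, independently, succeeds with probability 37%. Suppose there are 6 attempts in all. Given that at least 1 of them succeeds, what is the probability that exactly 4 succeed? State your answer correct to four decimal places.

0.1190

X ~ Binomial(6, 0.37). Want P(X=4 | X≥1) = P(X=4) / P(X≥1).
P(X=4) = C(6,4)·0.37^4·0.63^2 = 0.111578
P(X≥1) = 1 − 0.062524 = 0.937476
Ratio = 0.111578 / 0.937476 = 0.119020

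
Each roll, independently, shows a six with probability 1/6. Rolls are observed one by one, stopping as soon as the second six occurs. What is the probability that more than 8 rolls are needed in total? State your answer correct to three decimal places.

Needing more than 8 rolls ⇔ fewer than 2 successes in the first 8. With X ~ Binomial(8, 0.166667), P(Y > 8) = P(X ≤ 1).
  k=0: C(8,0)·0.166667^0·0.833333^8 = 0.23257
  k=1: C(8,1)·0.166667^1·0.833333^7 = 0.37211
P(X ≤ 1) = 0.60468

0.605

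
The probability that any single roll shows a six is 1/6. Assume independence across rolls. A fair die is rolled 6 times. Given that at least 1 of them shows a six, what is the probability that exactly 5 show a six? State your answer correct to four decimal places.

X ~ Binomial(6, 0.166667). Want P(X=5 | X≥1) = P(X=5) / P(X≥1).
P(X=5) = C(6,5)·0.166667^5·0.833333^1 = 0.000643
P(X≥1) = 1 − 0.334898 = 0.665102
Ratio = 0.000643 / 0.665102 = 0.000967

0.0010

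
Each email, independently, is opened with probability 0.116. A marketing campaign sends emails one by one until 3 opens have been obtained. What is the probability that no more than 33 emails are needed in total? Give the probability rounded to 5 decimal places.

0.75342

Finishing within 33 emails ⇔ at least 3 successes in the first 33. With X ~ Binomial(33, 0.116), P(Y ≤ 33) = 1 − P(X ≤ 2).
  k=0: C(33,0)·0.116^0·0.884^33 = 0.0170972
  k=1: C(33,1)·0.116^1·0.884^32 = 0.0740362
  k=2: C(33,2)·0.116^2·0.884^31 = 0.1554426
1 − 0.2465761 = 0.7534239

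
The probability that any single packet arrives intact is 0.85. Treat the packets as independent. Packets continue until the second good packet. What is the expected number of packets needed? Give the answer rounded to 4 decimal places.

Y = total packets until the second success; negative binomial with r=2, p=0.85.
E[Y] = r / p = 2 / 0.85 = 2.352941

2.3529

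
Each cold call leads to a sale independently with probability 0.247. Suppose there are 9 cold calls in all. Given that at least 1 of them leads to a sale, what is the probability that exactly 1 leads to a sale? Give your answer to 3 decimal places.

0.249

X ~ Binomial(9, 0.247). Want P(X=1 | X≥1) = P(X=1) / P(X≥1).
P(X=1) = C(9,1)·0.247^1·0.753^8 = 0.22977
P(X≥1) = 1 − 0.07783 = 0.92217
Ratio = 0.22977 / 0.92217 = 0.24917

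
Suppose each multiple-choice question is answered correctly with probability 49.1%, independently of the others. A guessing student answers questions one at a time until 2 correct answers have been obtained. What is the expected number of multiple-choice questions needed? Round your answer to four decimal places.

4.0733

Y = total multiple-choice questions until the second success; negative binomial with r=2, p=0.491.
E[Y] = r / p = 2 / 0.491 = 4.073320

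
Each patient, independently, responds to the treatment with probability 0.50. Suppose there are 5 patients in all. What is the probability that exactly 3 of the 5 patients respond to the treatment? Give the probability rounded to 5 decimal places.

0.31250

X ~ Binomial(n=5, p=0.50).
P(X=3) = C(5,3) · p^3 · (1−p)^2
= 10 · 0.125 · 0.25 = 0.3125000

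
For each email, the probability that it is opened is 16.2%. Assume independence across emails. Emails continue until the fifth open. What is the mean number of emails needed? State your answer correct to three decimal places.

Y = total emails until the fifth success; negative binomial with r=5, p=0.162.
E[Y] = r / p = 5 / 0.162 = 30.86420

30.864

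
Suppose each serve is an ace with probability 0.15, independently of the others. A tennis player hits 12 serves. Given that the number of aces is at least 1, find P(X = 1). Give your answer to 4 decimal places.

X ~ Binomial(12, 0.15). Want P(X=1 | X≥1) = P(X=1) / P(X≥1).
P(X=1) = C(12,1)·0.15^1·0.85^11 = 0.301218
P(X≥1) = 1 − 0.142242 = 0.857758
Ratio = 0.301218 / 0.857758 = 0.351169

0.3512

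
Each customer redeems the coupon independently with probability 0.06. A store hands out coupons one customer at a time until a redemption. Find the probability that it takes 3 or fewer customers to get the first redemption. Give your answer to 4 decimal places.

0.1694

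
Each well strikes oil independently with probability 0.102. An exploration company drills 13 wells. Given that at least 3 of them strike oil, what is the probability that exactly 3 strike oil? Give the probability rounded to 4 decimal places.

0.7397

X ~ Binomial(13, 0.102). Want P(X=3 | X≥3) = P(X=3) / P(X≥3).
P(X=3) = C(13,3)·0.102^3·0.898^10 = 0.103498
P(X≥3) = 1 − 0.246941 − 0.364636 − 0.248505 = 0.139919
Ratio = 0.103498 / 0.139919 = 0.739697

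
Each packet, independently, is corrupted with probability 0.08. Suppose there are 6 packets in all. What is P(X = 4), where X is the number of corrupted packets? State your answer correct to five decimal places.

0.00052

X ~ Binomial(n=6, p=0.08).
P(X=4) = C(6,4) · p^4 · (1−p)^2
= 15 · 4.096e-05 · 0.8464 = 0.0005200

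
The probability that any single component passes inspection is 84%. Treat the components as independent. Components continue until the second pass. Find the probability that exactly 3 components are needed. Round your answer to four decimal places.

0.2258

Y = trial on which the second success occurs; negative binomial, r=2, p=0.84.
P(Y=3) = C(2,1) · p^2 · (1−p)^1
= 2 · 0.7056 · 0.16 = 0.225792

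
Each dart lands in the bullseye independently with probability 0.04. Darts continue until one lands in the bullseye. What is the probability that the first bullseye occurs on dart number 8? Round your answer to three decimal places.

Geometric (trials to first success), p = 0.04.
P(Y = 8) = (1−p)^7 · p = 0.75145 · 0.04 = 0.03006

0.030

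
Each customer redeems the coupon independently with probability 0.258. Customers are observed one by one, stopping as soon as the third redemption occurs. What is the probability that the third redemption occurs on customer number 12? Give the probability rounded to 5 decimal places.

Y = trial on which the third success occurs; negative binomial, r=3, p=0.258.
P(Y=12) = C(11,2) · p^3 · (1−p)^9
= 55 · 0.017174 · 0.068177 = 0.0643957

0.06440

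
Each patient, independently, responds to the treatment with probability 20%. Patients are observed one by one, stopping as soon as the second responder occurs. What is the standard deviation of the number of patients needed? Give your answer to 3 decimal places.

Y = total patients until the second success; negative binomial with r=2, p=0.20.
SD(Y) = √[r(1−p)/p²] = √(40.00000) = 6.32456

6.325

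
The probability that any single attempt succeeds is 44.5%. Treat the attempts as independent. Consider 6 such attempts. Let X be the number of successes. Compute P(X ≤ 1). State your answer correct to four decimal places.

X ~ Binomial(6, 0.445); P(X ≤ 1) = Σ C(6,k) p^k (1−p)^(6−k) over k:
  k=0: C(6,0)·0.445^0·0.555^6 = 0.029225
  k=1: C(6,1)·0.445^1·0.555^5 = 0.140597
Total = 0.169822

0.1698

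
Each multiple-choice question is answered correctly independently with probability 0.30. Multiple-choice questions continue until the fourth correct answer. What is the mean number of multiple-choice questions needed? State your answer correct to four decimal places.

Y = total multiple-choice questions until the fourth success; negative binomial with r=4, p=0.30.
E[Y] = r / p = 4 / 0.30 = 13.333333

13.3333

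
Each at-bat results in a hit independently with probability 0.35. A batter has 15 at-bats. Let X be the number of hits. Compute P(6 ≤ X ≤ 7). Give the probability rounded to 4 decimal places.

0.3225

X ~ Binomial(15, 0.35); P(6 ≤ X ≤ 7) = Σ C(15,k) p^k (1−p)^(15−k) over k:
  k=6: C(15,6)·0.35^6·0.65^9 = 0.190560
  k=7: C(15,7)·0.35^7·0.65^8 = 0.131926
Total = 0.322487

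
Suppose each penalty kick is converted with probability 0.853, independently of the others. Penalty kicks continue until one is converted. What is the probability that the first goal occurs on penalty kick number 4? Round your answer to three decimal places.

0.003

Geometric (trials to first success), p = 0.853.
P(Y = 4) = (1−p)^3 · p = 0.0031765 · 0.853 = 0.00271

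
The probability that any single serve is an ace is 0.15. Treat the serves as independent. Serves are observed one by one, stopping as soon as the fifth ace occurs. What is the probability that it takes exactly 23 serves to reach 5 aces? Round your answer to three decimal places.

Y = trial on which the fifth success occurs; negative binomial, r=5, p=0.15.
P(Y=23) = C(22,4) · p^5 · (1−p)^18
= 7315 · 7.5937e-05 · 0.053646 = 0.02980

0.030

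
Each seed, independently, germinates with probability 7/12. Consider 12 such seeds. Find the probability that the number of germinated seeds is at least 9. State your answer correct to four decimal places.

0.1916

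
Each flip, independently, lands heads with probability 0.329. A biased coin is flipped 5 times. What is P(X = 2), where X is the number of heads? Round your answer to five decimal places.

0.32701

X ~ Binomial(n=5, p=0.329).
P(X=2) = C(5,2) · p^2 · (1−p)^3
= 10 · 0.10824 · 0.30211 = 0.3270087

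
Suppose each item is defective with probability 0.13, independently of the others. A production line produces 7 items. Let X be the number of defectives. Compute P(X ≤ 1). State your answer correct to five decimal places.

X ~ Binomial(7, 0.13); P(X ≤ 1) = Σ C(7,k) p^k (1−p)^(7−k) over k:
  k=0: C(7,0)·0.13^0·0.87^7 = 0.3772548
  k=1: C(7,1)·0.13^1·0.87^6 = 0.3945998
Total = 0.7718546

0.77185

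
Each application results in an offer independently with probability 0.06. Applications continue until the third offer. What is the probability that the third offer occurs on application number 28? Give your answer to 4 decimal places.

0.0161

Y = trial on which the third success occurs; negative binomial, r=3, p=0.06.
P(Y=28) = C(27,2) · p^3 · (1−p)^25
= 351 · 0.000216 · 0.21291 = 0.016142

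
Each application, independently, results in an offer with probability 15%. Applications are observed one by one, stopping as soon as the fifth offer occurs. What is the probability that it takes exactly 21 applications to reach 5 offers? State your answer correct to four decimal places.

Y = trial on which the fifth success occurs; negative binomial, r=5, p=0.15.
P(Y=21) = C(20,4) · p^5 · (1−p)^16
= 4845 · 7.5937e-05 · 0.074251 = 0.027318

0.0273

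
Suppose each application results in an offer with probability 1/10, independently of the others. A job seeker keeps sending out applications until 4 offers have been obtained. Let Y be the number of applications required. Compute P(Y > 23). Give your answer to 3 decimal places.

Needing more than 23 applications ⇔ fewer than 4 successes in the first 23. With X ~ Binomial(23, 0.10), P(Y > 23) = P(X ≤ 3).
  k=0: C(23,0)·0.10^0·0.90^23 = 0.08863
  k=1: C(23,1)·0.10^1·0.90^22 = 0.22650
  k=2: C(23,2)·0.10^2·0.90^21 = 0.27683
  k=3: C(23,3)·0.10^3·0.90^20 = 0.21531
P(X ≤ 3) = 0.80727

0.807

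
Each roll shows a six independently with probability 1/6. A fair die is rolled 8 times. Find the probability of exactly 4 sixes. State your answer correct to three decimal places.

X ~ Binomial(n=8, p=0.166667).
P(X=4) = C(8,4) · p^4 · (1−p)^4
= 70 · 0.0007716 · 0.48225 = 0.02605

0.026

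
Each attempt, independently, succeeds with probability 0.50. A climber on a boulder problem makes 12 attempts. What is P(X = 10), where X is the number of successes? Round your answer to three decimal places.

0.016

X ~ Binomial(n=12, p=0.50).
P(X=10) = C(12,10) · p^10 · (1−p)^2
= 66 · 0.00097656 · 0.25 = 0.01611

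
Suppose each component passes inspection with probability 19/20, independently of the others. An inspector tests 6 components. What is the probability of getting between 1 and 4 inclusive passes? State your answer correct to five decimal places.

X ~ Binomial(6, 0.95); P(1 ≤ X ≤ 4) = Σ C(6,k) p^k (1−p)^(6−k) over k:
  k=1: C(6,1)·0.95^1·0.05^5 = 0.0000018
  k=2: C(6,2)·0.95^2·0.05^4 = 0.0000846
  k=3: C(6,3)·0.95^3·0.05^3 = 0.0021434
  k=4: C(6,4)·0.95^4·0.05^2 = 0.0305440
Total = 0.0327738

0.03277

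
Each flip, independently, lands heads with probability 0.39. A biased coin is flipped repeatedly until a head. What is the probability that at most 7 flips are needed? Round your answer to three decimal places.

0.969

Y = number of flips to the first success; geometric, p = 0.39.
P(Y ≤ 7) = 1 − (1−p)^7 = 1 − 0.03143 = 0.96857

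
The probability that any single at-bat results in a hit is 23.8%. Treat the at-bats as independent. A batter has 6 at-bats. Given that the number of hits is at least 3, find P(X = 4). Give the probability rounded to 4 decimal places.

X ~ Binomial(6, 0.238). Want P(X=4 | X≥3) = P(X=4) / P(X≥3).
P(X=4) = C(6,4)·0.238^4·0.762^2 = 0.027945
P(X≥3) = 1 − 0.195763 − 0.366862 − 0.286461 = 0.150914
Ratio = 0.027945 / 0.150914 = 0.185173

0.1852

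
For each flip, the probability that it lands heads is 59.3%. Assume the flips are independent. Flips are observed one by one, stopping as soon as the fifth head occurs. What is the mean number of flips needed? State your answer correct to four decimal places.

Y = total flips until the fifth success; negative binomial with r=5, p=0.593.
E[Y] = r / p = 5 / 0.593 = 8.431703

8.4317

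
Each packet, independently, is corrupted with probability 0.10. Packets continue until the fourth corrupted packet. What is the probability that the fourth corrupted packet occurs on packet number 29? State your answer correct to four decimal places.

Y = trial on which the fourth success occurs; negative binomial, r=4, p=0.10.
P(Y=29) = C(28,3) · p^4 · (1−p)^25
= 3276 · 0.0001 · 0.07179 = 0.023518

0.0235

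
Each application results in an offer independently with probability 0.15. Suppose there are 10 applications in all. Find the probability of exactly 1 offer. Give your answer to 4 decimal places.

0.3474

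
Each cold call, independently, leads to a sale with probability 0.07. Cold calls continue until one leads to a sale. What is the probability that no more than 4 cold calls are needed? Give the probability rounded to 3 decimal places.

Y = number of cold calls to the first success; geometric, p = 0.07.
P(Y ≤ 4) = 1 − (1−p)^4 = 1 − 0.74805 = 0.25195

0.252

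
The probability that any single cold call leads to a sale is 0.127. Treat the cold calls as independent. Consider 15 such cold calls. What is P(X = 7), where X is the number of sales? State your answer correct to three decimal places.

X ~ Binomial(n=15, p=0.127).
P(X=7) = C(15,7) · p^7 · (1−p)^8
= 6435 · 5.3288e-07 · 0.33738 = 0.00116

0.001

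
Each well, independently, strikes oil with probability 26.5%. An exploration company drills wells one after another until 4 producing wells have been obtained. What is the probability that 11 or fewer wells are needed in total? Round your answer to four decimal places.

0.3287

Finishing within 11 wells ⇔ at least 4 successes in the first 11. With X ~ Binomial(11, 0.265), P(Y ≤ 11) = 1 − P(X ≤ 3).
  k=0: C(11,0)·0.265^0·0.735^11 = 0.033819
  k=1: C(11,1)·0.265^1·0.735^10 = 0.134126
  k=2: C(11,2)·0.265^2·0.735^9 = 0.241791
  k=3: C(11,3)·0.265^3·0.735^8 = 0.261529
1 − 0.671265 = 0.328735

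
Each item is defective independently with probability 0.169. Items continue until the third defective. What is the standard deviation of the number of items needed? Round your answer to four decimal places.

Y = total items until the third success; negative binomial with r=3, p=0.169.
SD(Y) = √[r(1−p)/p²] = √(87.286860) = 9.342744

9.3427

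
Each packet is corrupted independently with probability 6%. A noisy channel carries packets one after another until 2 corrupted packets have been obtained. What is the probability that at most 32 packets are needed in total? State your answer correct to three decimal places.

Finishing within 32 packets ⇔ at least 2 successes in the first 32. With X ~ Binomial(32, 0.06), P(Y ≤ 32) = 1 − P(X ≤ 1).
  k=0: C(32,0)·0.06^0·0.94^32 = 0.13807
  k=1: C(32,1)·0.06^1·0.94^31 = 0.28201
1 − 0.42008 = 0.57992

0.580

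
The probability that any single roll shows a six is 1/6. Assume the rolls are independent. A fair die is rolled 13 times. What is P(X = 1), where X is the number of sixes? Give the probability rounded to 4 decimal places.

0.2430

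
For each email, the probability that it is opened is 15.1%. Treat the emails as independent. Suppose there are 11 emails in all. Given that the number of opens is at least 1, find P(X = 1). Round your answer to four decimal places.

X ~ Binomial(11, 0.151). Want P(X=1 | X≥1) = P(X=1) / P(X≥1).
P(X=1) = C(11,1)·0.151^1·0.849^10 = 0.323182
P(X≥1) = 1 − 0.165190 = 0.834810
Ratio = 0.323182 / 0.834810 = 0.387132

0.3871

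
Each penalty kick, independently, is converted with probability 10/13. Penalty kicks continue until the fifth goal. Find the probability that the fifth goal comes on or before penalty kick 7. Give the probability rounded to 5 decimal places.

0.79524

Finishing within 7 penalty kicks ⇔ at least 5 successes in the first 7. With X ~ Binomial(7, 0.769231), P(Y ≤ 7) = 1 − P(X ≤ 4).
  k=0: C(7,0)·0.769231^0·0.230769^7 = 0.0000349
  k=1: C(7,1)·0.769231^1·0.230769^6 = 0.0008132
  k=2: C(7,2)·0.769231^2·0.230769^5 = 0.0081325
  k=3: C(7,3)·0.769231^3·0.230769^4 = 0.0451804
  k=4: C(7,4)·0.769231^4·0.230769^3 = 0.1506012
1 − 0.2047621 = 0.7952379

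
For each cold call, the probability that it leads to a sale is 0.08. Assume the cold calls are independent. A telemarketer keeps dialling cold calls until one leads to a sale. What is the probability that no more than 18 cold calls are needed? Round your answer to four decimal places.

0.7771

Y = number of cold calls to the first success; geometric, p = 0.08.
P(Y ≤ 18) = 1 − (1−p)^18 = 1 − 0.222936 = 0.777064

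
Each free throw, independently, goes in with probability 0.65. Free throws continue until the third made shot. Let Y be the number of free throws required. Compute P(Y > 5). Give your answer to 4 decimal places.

0.2352

Needing more than 5 free throws ⇔ fewer than 3 successes in the first 5. With X ~ Binomial(5, 0.65), P(Y > 5) = P(X ≤ 2).
  k=0: C(5,0)·0.65^0·0.35^5 = 0.005252
  k=1: C(5,1)·0.65^1·0.35^4 = 0.048770
  k=2: C(5,2)·0.65^2·0.35^3 = 0.181147
P(X ≤ 2) = 0.235169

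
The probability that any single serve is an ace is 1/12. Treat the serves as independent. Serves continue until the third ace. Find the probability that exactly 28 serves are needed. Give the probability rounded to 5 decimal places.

0.02307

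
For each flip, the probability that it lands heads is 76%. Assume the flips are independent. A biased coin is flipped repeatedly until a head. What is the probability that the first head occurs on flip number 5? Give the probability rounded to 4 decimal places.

Geometric (trials to first success), p = 0.76.
P(Y = 5) = (1−p)^4 · p = 0.0033178 · 0.76 = 0.002521

0.0025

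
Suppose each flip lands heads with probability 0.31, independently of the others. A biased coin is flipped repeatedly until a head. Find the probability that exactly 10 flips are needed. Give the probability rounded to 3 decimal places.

0.011

Geometric (trials to first success), p = 0.31.
P(Y = 10) = (1−p)^9 · p = 0.035452 · 0.31 = 0.01099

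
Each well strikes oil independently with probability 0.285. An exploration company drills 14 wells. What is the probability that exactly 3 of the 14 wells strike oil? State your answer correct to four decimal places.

0.2104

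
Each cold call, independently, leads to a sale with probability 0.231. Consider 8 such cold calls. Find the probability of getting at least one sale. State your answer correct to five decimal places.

0.87770

P(at least one) = 1 − P(none) = 1 − (1 − 0.231)^8
= 1 − 0.1222956 = 0.8777044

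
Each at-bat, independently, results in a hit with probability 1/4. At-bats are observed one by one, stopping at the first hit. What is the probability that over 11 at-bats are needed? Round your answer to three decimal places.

Y = number of at-bats to the first success; geometric, p = 0.25.
P(Y > 11) = P(first 11 all fail) = (1−p)^11 = 0.04224

0.042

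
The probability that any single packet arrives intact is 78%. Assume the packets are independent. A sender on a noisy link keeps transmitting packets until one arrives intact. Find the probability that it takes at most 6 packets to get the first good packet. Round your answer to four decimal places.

Y = number of packets to the first success; geometric, p = 0.78.
P(Y ≤ 6) = 1 − (1−p)^6 = 1 − 0.000113 = 0.999887

0.9999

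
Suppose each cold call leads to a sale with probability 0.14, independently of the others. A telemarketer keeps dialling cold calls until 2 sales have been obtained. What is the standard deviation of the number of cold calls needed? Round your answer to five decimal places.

9.36777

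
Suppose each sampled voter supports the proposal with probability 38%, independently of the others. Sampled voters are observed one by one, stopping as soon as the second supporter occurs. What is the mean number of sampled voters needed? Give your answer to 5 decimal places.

5.26316

Y = total sampled voters until the second success; negative binomial with r=2, p=0.38.
E[Y] = r / p = 2 / 0.38 = 5.2631579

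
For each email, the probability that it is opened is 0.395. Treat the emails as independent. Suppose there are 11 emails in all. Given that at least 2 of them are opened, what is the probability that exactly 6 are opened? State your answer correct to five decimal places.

X ~ Binomial(11, 0.395). Want P(X=6 | X≥2) = P(X=6) / P(X≥2).
P(X=6) = C(11,6)·0.395^6·0.605^5 = 0.1422333
P(X≥2) = 1 − 0.0039747 − 0.0285459 = 0.9674794
Ratio = 0.1422333 / 0.9674794 = 0.1470143

0.14701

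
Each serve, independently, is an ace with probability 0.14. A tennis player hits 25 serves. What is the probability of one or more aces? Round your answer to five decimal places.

P(at least one) = 1 − P(none) = 1 − (1 − 0.14)^25
= 1 − 0.0230389 = 0.9769611

0.97696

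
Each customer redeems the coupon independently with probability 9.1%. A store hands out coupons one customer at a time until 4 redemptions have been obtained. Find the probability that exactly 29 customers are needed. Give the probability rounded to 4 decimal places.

Y = trial on which the fourth success occurs; negative binomial, r=4, p=0.091.
P(Y=29) = C(28,3) · p^4 · (1−p)^25
= 3276 · 6.8575e-05 · 0.092066 = 0.020683

0.0207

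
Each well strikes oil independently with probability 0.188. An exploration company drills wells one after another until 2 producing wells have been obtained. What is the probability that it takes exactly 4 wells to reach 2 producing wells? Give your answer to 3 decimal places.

Y = trial on which the second success occurs; negative binomial, r=2, p=0.188.
P(Y=4) = C(3,1) · p^2 · (1−p)^2
= 3 · 0.035344 · 0.65934 = 0.06991

0.070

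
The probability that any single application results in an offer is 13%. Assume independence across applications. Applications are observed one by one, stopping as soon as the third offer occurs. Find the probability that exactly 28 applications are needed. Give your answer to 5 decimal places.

Y = trial on which the third success occurs; negative binomial, r=3, p=0.13.
P(Y=28) = C(27,2) · p^3 · (1−p)^25
= 351 · 0.002197 · 0.03076 = 0.0237202

0.02372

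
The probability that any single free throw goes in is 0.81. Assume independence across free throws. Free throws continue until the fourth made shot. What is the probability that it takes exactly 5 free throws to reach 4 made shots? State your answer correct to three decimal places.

Y = trial on which the fourth success occurs; negative binomial, r=4, p=0.81.
P(Y=5) = C(4,3) · p^4 · (1−p)^1
= 4 · 0.43047 · 0.19 = 0.32716

0.327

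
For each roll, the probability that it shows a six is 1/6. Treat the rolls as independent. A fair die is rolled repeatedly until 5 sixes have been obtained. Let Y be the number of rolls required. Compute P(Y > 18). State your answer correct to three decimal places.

0.832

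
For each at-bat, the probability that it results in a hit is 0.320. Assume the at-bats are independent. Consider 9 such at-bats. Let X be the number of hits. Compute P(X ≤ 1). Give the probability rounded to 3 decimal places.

X ~ Binomial(9, 0.32); P(X ≤ 1) = Σ C(9,k) p^k (1−p)^(9−k) over k:
  k=0: C(9,0)·0.32^0·0.68^9 = 0.03109
  k=1: C(9,1)·0.32^1·0.68^8 = 0.13166
Total = 0.16275

0.163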